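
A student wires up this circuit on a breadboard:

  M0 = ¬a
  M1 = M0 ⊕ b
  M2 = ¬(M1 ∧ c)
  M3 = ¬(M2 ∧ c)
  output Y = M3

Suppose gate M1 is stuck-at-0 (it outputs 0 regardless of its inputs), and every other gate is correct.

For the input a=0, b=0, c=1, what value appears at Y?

Propagate with M1 forced: M0=1, M1=0 [stuck-at-0], M2=1, M3=0.
So Y = 0. (Without the fault it would be 1.)

0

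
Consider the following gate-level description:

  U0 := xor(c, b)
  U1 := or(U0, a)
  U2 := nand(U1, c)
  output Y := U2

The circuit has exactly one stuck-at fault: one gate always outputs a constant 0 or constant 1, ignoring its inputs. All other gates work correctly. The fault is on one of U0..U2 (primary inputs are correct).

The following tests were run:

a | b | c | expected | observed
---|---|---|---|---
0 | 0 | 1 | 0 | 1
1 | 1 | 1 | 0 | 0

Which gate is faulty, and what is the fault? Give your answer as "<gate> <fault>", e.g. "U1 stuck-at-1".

Fault-free values for test 1 (a=0, b=0, c=1): U0=1, U1=1, U2=0, giving Y=0. Observed 1.
Test 1: faults giving observed 1 are {U0 stuck-at-0, U1 stuck-at-0, U2 stuck-at-1}.
Test 2 (a=1, b=1, c=1): fault-free U0=0, U1=1, U2=0 → 0; observed 0. Eliminates U1 stuck-at-0, U2 stuck-at-1.
Only U0 stuck-at-0 is consistent with every test.

U0 stuck-at-0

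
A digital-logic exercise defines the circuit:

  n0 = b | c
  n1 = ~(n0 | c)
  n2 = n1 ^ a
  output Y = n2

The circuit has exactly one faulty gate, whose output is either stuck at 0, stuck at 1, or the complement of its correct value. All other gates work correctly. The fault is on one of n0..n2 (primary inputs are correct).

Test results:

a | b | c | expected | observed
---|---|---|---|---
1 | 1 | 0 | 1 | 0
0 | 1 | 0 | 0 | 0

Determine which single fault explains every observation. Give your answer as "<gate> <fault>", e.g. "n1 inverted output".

n2 stuck-at-0

Fault-free values for test 1 (a=1, b=1, c=0): n0=1, n1=0, n2=1, giving Y=1. Observed 0.
Test 1: faults giving observed 0 are {n0 stuck-at-0, n0 inverted output, n1 stuck-at-1, n1 inverted output, n2 stuck-at-0, n2 inverted output}.
Test 2 (a=0, b=1, c=0): fault-free n0=1, n1=0, n2=0 → 0; observed 0. Eliminates n0 stuck-at-0, n0 inverted output, n1 stuck-at-1, n1 inverted output, n2 inverted output.
Only n2 stuck-at-0 is consistent with every test.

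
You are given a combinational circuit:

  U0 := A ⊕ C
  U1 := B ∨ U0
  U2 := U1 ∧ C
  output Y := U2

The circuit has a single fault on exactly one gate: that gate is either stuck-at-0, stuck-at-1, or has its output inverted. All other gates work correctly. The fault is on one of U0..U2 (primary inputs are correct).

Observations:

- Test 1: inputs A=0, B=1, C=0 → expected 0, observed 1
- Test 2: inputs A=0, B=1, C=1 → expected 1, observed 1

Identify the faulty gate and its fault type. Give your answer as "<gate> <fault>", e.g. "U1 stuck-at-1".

U2 stuck-at-1

Fault-free values for test 1 (A=0, B=1, C=0): U0=0, U1=1, U2=0, giving Y=0. Observed 1.
Test 1: faults giving observed 1 are {U2 stuck-at-1, U2 inverted output}.
Test 2 (A=0, B=1, C=1): fault-free U0=1, U1=1, U2=1 → 1; observed 1. Eliminates U2 inverted output.
Only U2 stuck-at-1 is consistent with every test.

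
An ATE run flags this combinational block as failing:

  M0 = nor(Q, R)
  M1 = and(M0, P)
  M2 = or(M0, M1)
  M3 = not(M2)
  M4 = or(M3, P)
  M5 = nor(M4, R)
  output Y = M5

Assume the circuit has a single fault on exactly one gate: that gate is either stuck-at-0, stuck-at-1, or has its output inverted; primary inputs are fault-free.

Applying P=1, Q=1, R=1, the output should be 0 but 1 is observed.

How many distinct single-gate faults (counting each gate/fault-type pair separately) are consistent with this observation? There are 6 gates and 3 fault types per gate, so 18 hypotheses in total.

2

Fault-free: M0=0, M1=0, M2=0, M3=1, M4=1, M5=0 → 0. Observed 1.
  M0: none of the 3 fault types match ✗
  M1: none of the 3 fault types match ✗
  M2: none of the 3 fault types match ✗
  M3: none of the 3 fault types match ✗
  M4: none of the 3 fault types match ✗
  M5: stuck-at-1, inverted output ✓; others ✗
Consistent faults: {M5 stuck-at-1, M5 inverted output} — 2 in all.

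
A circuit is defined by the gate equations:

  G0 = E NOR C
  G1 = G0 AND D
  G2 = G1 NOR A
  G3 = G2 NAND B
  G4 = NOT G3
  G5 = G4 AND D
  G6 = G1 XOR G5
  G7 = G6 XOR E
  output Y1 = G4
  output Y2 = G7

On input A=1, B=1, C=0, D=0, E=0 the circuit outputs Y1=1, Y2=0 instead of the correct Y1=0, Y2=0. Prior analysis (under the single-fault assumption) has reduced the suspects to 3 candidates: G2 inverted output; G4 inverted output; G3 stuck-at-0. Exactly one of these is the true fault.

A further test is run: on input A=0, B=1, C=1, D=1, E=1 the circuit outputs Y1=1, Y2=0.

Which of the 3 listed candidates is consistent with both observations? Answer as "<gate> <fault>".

Evaluate each candidate on input A=0, B=1, C=1, D=1, E=1:
  G2 inverted output: G0=0, G1=0, G2=0 [inverted output], G3=1, G4=0, G5=0, G6=0, G7=1 → Y1=0, Y2=1 — eliminated
  G4 inverted output: G0=0, G1=0, G2=1, G3=0, G4=0 [inverted output], G5=0, G6=0, G7=1 → Y1=0, Y2=1 — eliminated
  G3 stuck-at-0: G0=0, G1=0, G2=1, G3=0 [stuck-at-0], G4=1, G5=1, G6=1, G7=0 → Y1=1, Y2=0 — matches
Only G3 stuck-at-0 reproduces the observed Y1=1, Y2=0.

G3 stuck-at-0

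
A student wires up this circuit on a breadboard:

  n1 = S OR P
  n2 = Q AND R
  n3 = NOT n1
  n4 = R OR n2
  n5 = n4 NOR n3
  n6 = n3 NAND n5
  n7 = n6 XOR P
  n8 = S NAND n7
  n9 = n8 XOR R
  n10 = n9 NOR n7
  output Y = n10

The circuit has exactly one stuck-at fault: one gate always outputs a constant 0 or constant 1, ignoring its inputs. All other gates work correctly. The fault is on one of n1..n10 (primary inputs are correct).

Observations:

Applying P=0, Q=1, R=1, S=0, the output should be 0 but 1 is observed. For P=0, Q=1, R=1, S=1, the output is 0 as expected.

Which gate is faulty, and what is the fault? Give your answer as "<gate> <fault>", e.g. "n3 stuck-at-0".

Fault-free values for test 1 (P=0, Q=1, R=1, S=0): n1=0, n2=1, n3=1, n4=1, n5=0, n6=1, n7=1, n8=1, n9=0, n10=0, giving Y=0. Observed 1.
Test 1: faults giving observed 1 are {n5 stuck-at-1, n6 stuck-at-0, n7 stuck-at-0, n10 stuck-at-1}.
Test 2 (P=0, Q=1, R=1, S=1): fault-free n1=1, n2=1, n3=0, n4=1, n5=0, n6=1, n7=1, n8=0, n9=1, n10=0 → 0; observed 0. Eliminates n6 stuck-at-0, n7 stuck-at-0, n10 stuck-at-1.
Only n5 stuck-at-1 is consistent with every test.

n5 stuck-at-1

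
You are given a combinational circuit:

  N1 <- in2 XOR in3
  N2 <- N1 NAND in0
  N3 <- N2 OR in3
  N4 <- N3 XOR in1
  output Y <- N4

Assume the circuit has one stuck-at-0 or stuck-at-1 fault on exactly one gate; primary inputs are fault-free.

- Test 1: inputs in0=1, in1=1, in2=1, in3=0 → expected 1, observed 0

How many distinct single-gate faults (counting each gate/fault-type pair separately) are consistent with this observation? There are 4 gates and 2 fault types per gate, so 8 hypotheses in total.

4

Fault-free: N1=1, N2=0, N3=0, N4=1 → 1. Observed 0.
  N1 stuck-at-0: output 0 ✓
  N1 stuck-at-1: output 1 ✗
  N2 stuck-at-0: output 1 ✗
  N2 stuck-at-1: output 0 ✓
  N3 stuck-at-0: output 1 ✗
  N3 stuck-at-1: output 0 ✓
  N4 stuck-at-0: output 0 ✓
  N4 stuck-at-1: output 1 ✗
Consistent faults: {N1 stuck-at-0, N2 stuck-at-1, N3 stuck-at-1, N4 stuck-at-0} — 4 in all.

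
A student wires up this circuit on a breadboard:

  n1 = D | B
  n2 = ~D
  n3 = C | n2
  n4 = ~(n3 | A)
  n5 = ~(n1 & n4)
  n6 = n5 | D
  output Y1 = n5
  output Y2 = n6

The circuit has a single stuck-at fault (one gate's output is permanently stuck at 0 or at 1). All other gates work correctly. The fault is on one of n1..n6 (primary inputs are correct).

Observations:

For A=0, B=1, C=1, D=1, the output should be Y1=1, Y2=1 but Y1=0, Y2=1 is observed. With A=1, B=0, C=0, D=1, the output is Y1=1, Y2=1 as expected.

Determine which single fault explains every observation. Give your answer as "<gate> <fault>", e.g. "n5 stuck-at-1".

n3 stuck-at-0

Fault-free values for test 1 (A=0, B=1, C=1, D=1): n1=1, n2=0, n3=1, n4=0, n5=1, n6=1, giving Y1=1, Y2=1. Observed Y1=0, Y2=1.
Test 1: faults giving observed Y1=0, Y2=1 are {n3 stuck-at-0, n4 stuck-at-1, n5 stuck-at-0}.
Test 2 (A=1, B=0, C=0, D=1): fault-free n1=1, n2=0, n3=0, n4=0, n5=1, n6=1 → Y1=1, Y2=1; observed Y1=1, Y2=1. Eliminates n4 stuck-at-1, n5 stuck-at-0.
Only n3 stuck-at-0 is consistent with every test.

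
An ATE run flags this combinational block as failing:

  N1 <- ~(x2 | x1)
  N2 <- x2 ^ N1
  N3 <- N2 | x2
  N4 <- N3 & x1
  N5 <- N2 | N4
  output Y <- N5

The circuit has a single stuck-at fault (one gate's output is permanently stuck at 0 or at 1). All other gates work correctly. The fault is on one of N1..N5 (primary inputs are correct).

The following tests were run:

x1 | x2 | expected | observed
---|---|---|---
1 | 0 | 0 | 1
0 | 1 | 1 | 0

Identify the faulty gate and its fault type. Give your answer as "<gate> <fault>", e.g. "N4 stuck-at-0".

N1 stuck-at-1

Fault-free values for test 1 (x1=1, x2=0): N1=0, N2=0, N3=0, N4=0, N5=0, giving Y=0. Observed 1.
Test 1: faults giving observed 1 are {N1 stuck-at-1, N2 stuck-at-1, N3 stuck-at-1, N4 stuck-at-1, N5 stuck-at-1}.
Test 2 (x1=0, x2=1): fault-free N1=0, N2=1, N3=1, N4=0, N5=1 → 1; observed 0. Eliminates N2 stuck-at-1, N3 stuck-at-1, N4 stuck-at-1, N5 stuck-at-1.
Only N1 stuck-at-1 is consistent with every test.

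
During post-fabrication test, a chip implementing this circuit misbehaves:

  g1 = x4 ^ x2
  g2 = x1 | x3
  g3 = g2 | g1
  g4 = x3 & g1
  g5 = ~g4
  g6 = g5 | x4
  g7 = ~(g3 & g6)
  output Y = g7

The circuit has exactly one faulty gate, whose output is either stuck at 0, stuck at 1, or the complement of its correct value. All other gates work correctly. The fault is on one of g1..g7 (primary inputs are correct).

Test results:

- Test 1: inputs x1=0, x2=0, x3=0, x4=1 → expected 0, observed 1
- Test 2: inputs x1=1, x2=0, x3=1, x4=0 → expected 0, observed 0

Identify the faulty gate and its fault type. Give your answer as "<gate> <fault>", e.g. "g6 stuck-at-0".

g1 stuck-at-0

Fault-free values for test 1 (x1=0, x2=0, x3=0, x4=1): g1=1, g2=0, g3=1, g4=0, g5=1, g6=1, g7=0, giving Y=0. Observed 1.
Test 1: faults giving observed 1 are {g1 stuck-at-0, g1 inverted output, g3 stuck-at-0, g3 inverted output, g6 stuck-at-0, g6 inverted output, g7 stuck-at-1, g7 inverted output}.
Test 2 (x1=1, x2=0, x3=1, x4=0): fault-free g1=0, g2=1, g3=1, g4=0, g5=1, g6=1, g7=0 → 0; observed 0. Eliminates g1 inverted output, g3 stuck-at-0, g3 inverted output, g6 stuck-at-0, g6 inverted output, g7 stuck-at-1, g7 inverted output.
Only g1 stuck-at-0 is consistent with every test.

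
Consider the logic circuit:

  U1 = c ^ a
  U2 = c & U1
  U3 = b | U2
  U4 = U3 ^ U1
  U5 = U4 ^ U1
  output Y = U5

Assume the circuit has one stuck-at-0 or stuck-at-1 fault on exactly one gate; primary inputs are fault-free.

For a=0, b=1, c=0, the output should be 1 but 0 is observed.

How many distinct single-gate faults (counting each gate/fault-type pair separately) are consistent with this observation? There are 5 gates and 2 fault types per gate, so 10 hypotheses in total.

3

Fault-free: U1=0, U2=0, U3=1, U4=1, U5=1 → 1. Observed 0.
  U1 stuck-at-0: output 1 ✗
  U1 stuck-at-1: output 1 ✗
  U2 stuck-at-0: output 1 ✗
  U2 stuck-at-1: output 1 ✗
  U3 stuck-at-0: output 0 ✓
  U3 stuck-at-1: output 1 ✗
  U4 stuck-at-0: output 0 ✓
  U4 stuck-at-1: output 1 ✗
  U5 stuck-at-0: output 0 ✓
  U5 stuck-at-1: output 1 ✗
Consistent faults: {U3 stuck-at-0, U4 stuck-at-0, U5 stuck-at-0} — 3 in all.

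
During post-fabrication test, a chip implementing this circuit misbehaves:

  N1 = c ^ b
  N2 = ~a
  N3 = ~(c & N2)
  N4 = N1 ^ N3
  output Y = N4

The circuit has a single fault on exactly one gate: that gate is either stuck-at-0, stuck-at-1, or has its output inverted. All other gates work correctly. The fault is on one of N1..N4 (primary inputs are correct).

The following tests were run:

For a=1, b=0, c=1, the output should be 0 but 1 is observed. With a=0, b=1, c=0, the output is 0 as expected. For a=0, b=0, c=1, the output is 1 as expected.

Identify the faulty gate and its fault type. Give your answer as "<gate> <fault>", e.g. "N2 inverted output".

Fault-free values for test 1 (a=1, b=0, c=1): N1=1, N2=0, N3=1, N4=0, giving Y=0. Observed 1.
Test 1: faults giving observed 1 are {N1 stuck-at-0, N1 inverted output, N2 stuck-at-1, N2 inverted output, N3 stuck-at-0, N3 inverted output, N4 stuck-at-1, N4 inverted output}.
Test 2 (a=0, b=1, c=0): fault-free N1=1, N2=1, N3=1, N4=0 → 0; observed 0. Eliminates N1 stuck-at-0, N1 inverted output, N3 stuck-at-0, N3 inverted output, N4 stuck-at-1, N4 inverted output.
Test 3 (a=0, b=0, c=1): fault-free N1=1, N2=1, N3=0, N4=1 → 1; observed 1. Eliminates N2 inverted output.
Only N2 stuck-at-1 is consistent with every test.

N2 stuck-at-1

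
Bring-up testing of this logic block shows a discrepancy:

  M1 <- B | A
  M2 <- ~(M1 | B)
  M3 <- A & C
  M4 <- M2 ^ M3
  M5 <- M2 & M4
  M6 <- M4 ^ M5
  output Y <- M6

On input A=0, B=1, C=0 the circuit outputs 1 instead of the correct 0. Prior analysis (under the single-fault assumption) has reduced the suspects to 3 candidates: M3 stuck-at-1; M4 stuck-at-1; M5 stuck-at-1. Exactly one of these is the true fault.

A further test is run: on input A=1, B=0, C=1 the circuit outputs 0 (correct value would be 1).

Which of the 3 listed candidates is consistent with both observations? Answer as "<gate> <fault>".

M5 stuck-at-1

Evaluate each candidate on input A=1, B=0, C=1:
  M3 stuck-at-1: M1=1, M2=0, M3=1 [stuck-at-1], M4=1, M5=0, M6=1 → 1 — eliminated
  M4 stuck-at-1: M1=1, M2=0, M3=1, M4=1 [stuck-at-1], M5=0, M6=1 → 1 — eliminated
  M5 stuck-at-1: M1=1, M2=0, M3=1, M4=1, M5=1 [stuck-at-1], M6=0 → 0 — matches
Only M5 stuck-at-1 reproduces the observed 0.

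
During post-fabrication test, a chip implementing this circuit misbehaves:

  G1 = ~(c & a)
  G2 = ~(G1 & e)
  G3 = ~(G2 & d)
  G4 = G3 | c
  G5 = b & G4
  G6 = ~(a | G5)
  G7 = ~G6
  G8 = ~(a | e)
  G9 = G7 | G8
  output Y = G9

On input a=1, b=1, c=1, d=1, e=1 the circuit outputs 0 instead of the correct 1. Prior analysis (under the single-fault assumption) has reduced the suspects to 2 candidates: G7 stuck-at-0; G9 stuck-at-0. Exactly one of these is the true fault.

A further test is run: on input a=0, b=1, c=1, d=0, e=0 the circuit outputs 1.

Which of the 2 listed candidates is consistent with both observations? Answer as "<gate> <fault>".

Evaluate each candidate on input a=0, b=1, c=1, d=0, e=0:
  G7 stuck-at-0: G1=1, G2=1, G3=1, G4=1, G5=1, G6=0, G7=0 [stuck-at-0], G8=1, G9=1 → 1 — matches
  G9 stuck-at-0: G1=1, G2=1, G3=1, G4=1, G5=1, G6=0, G7=1, G8=1, G9=0 [stuck-at-0] → 0 — eliminated
Only G7 stuck-at-0 reproduces the observed 1.

G7 stuck-at-0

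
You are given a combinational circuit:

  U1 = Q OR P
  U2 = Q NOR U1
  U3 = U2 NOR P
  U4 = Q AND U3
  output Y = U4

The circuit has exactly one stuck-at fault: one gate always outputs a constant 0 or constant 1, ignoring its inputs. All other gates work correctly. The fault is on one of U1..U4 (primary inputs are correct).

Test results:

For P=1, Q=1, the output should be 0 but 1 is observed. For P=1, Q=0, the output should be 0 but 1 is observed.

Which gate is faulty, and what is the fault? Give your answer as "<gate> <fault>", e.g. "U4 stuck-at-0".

Fault-free values for test 1 (P=1, Q=1): U1=1, U2=0, U3=0, U4=0, giving Y=0. Observed 1.
Test 1: faults giving observed 1 are {U3 stuck-at-1, U4 stuck-at-1}.
Test 2 (P=1, Q=0): fault-free U1=1, U2=0, U3=0, U4=0 → 0; observed 1. Eliminates U3 stuck-at-1.
Only U4 stuck-at-1 is consistent with every test.

U4 stuck-at-1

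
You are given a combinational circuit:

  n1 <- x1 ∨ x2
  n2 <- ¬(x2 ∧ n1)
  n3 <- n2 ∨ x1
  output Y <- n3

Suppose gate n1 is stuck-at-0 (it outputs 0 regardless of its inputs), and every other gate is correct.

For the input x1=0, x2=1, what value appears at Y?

Propagate with n1 forced: n1=0 [stuck-at-0], n2=1, n3=1.
So Y = 1. (Without the fault it would be 0.)

1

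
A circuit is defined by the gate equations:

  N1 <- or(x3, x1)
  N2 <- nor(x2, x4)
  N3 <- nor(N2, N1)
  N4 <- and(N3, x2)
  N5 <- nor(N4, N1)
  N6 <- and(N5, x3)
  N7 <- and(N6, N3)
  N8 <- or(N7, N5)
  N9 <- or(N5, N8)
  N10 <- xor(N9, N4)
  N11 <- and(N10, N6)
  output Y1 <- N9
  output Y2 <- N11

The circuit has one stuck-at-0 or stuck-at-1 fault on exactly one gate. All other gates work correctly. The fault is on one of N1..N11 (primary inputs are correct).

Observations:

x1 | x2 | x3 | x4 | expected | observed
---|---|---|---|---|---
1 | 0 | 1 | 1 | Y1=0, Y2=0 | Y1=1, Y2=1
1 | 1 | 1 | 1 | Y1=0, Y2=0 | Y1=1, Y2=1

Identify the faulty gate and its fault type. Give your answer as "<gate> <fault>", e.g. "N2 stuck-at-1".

Fault-free values for test 1 (x1=1, x2=0, x3=1, x4=1): N1=1, N2=0, N3=0, N4=0, N5=0, N6=0, N7=0, N8=0, N9=0, N10=0, N11=0, giving Y1=0, Y2=0. Observed Y1=1, Y2=1.
Test 1: faults giving observed Y1=1, Y2=1 are {N1 stuck-at-0, N5 stuck-at-1}.
Test 2 (x1=1, x2=1, x3=1, x4=1): fault-free N1=1, N2=0, N3=0, N4=0, N5=0, N6=0, N7=0, N8=0, N9=0, N10=0, N11=0 → Y1=0, Y2=0; observed Y1=1, Y2=1. Eliminates N1 stuck-at-0.
Only N5 stuck-at-1 is consistent with every test.

N5 stuck-at-1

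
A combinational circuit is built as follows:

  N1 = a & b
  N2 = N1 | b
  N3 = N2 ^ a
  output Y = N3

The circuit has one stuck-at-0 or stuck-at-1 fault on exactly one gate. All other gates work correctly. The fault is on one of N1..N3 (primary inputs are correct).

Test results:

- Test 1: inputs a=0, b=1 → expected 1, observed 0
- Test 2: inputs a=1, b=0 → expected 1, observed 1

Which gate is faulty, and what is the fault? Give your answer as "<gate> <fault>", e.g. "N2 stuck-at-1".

Fault-free values for test 1 (a=0, b=1): N1=0, N2=1, N3=1, giving Y=1. Observed 0.
Test 1: faults giving observed 0 are {N2 stuck-at-0, N3 stuck-at-0}.
Test 2 (a=1, b=0): fault-free N1=0, N2=0, N3=1 → 1; observed 1. Eliminates N3 stuck-at-0.
Only N2 stuck-at-0 is consistent with every test.

N2 stuck-at-0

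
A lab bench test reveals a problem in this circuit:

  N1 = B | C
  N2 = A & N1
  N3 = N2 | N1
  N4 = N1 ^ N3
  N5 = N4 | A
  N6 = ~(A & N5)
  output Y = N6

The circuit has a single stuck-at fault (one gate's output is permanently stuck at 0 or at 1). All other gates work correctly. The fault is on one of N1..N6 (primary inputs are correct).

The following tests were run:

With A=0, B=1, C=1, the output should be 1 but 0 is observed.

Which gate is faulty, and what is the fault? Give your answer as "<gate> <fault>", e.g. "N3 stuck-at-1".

N6 stuck-at-0

Fault-free values for test 1 (A=0, B=1, C=1): N1=1, N2=0, N3=1, N4=0, N5=0, N6=1, giving Y=1. Observed 0.
Test 1: faults giving observed 0 are {N6 stuck-at-0}.
Only N6 stuck-at-0 is consistent with every test.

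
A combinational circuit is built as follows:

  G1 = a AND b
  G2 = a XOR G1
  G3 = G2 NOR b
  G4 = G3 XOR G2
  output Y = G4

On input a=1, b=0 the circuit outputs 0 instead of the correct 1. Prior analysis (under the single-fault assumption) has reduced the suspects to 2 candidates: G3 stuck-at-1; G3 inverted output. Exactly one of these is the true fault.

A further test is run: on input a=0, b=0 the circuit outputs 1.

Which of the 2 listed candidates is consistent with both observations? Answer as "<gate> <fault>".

G3 stuck-at-1

Evaluate each candidate on input a=0, b=0:
  G3 stuck-at-1: G1=0, G2=0, G3=1 [stuck-at-1], G4=1 → 1 — matches
  G3 inverted output: G1=0, G2=0, G3=0 [inverted output], G4=0 → 0 — eliminated
Only G3 stuck-at-1 reproduces the observed 1.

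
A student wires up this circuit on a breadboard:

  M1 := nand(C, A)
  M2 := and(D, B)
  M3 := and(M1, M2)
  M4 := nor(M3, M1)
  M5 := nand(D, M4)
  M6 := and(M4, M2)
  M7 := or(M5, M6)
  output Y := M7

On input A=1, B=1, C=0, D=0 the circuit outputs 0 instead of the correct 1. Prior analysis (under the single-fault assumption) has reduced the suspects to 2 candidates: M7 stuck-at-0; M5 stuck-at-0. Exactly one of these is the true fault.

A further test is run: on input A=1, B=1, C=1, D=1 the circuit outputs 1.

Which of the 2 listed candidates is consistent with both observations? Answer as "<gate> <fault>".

M5 stuck-at-0

Evaluate each candidate on input A=1, B=1, C=1, D=1:
  M7 stuck-at-0: M1=0, M2=1, M3=0, M4=1, M5=0, M6=1, M7=0 [stuck-at-0] → 0 — eliminated
  M5 stuck-at-0: M1=0, M2=1, M3=0, M4=1, M5=0 [stuck-at-0], M6=1, M7=1 → 1 — matches
Only M5 stuck-at-0 reproduces the observed 1.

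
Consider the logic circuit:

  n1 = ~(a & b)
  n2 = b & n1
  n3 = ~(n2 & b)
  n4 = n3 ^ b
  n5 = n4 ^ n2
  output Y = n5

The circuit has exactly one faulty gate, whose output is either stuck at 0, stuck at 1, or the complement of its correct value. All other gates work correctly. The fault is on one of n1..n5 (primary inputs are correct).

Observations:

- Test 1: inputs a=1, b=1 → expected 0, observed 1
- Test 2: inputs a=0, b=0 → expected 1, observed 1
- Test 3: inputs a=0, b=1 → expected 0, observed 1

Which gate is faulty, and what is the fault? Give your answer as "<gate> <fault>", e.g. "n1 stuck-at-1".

Fault-free values for test 1 (a=1, b=1): n1=0, n2=0, n3=1, n4=0, n5=0, giving Y=0. Observed 1.
Test 1: faults giving observed 1 are {n3 stuck-at-0, n3 inverted output, n4 stuck-at-1, n4 inverted output, n5 stuck-at-1, n5 inverted output}.
Test 2 (a=0, b=0): fault-free n1=1, n2=0, n3=1, n4=1, n5=1 → 1; observed 1. Eliminates n3 stuck-at-0, n3 inverted output, n4 inverted output, n5 inverted output.
Test 3 (a=0, b=1): fault-free n1=1, n2=1, n3=0, n4=1, n5=0 → 0; observed 1. Eliminates n4 stuck-at-1.
Only n5 stuck-at-1 is consistent with every test.

n5 stuck-at-1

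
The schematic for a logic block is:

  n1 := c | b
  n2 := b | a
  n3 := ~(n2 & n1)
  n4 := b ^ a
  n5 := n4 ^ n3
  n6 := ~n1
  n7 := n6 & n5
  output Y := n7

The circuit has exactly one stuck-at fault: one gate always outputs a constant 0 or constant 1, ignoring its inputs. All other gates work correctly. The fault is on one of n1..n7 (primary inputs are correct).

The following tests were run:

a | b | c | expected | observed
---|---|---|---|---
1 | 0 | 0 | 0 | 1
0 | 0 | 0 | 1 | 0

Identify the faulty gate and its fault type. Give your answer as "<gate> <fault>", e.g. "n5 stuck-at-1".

Fault-free values for test 1 (a=1, b=0, c=0): n1=0, n2=1, n3=1, n4=1, n5=0, n6=1, n7=0, giving Y=0. Observed 1.
Test 1: faults giving observed 1 are {n3 stuck-at-0, n4 stuck-at-0, n5 stuck-at-1, n7 stuck-at-1}.
Test 2 (a=0, b=0, c=0): fault-free n1=0, n2=0, n3=1, n4=0, n5=1, n6=1, n7=1 → 1; observed 0. Eliminates n4 stuck-at-0, n5 stuck-at-1, n7 stuck-at-1.
Only n3 stuck-at-0 is consistent with every test.

n3 stuck-at-0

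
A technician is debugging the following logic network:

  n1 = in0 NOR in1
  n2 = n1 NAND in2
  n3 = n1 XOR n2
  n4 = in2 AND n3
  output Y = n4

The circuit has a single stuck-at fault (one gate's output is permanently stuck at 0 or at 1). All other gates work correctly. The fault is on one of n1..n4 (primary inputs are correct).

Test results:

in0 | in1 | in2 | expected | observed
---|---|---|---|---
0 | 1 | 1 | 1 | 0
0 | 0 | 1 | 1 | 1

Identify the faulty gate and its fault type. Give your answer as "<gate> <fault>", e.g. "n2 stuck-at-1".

Fault-free values for test 1 (in0=0, in1=1, in2=1): n1=0, n2=1, n3=1, n4=1, giving Y=1. Observed 0.
Test 1: faults giving observed 0 are {n2 stuck-at-0, n3 stuck-at-0, n4 stuck-at-0}.
Test 2 (in0=0, in1=0, in2=1): fault-free n1=1, n2=0, n3=1, n4=1 → 1; observed 1. Eliminates n3 stuck-at-0, n4 stuck-at-0.
Only n2 stuck-at-0 is consistent with every test.

n2 stuck-at-0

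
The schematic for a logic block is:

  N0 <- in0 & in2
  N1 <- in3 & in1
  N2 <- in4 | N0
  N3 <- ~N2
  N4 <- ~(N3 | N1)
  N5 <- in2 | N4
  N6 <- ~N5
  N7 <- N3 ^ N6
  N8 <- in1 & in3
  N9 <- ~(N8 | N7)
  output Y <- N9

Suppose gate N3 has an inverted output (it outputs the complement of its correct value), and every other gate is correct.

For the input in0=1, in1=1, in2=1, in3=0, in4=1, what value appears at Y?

Propagate with N3 forced: N0=1, N1=0, N2=1, N3=1 [inverted output], N4=0, N5=1, N6=0, N7=1, N8=0, N9=0.
So Y = 0. (Without the fault it would be 1.)

0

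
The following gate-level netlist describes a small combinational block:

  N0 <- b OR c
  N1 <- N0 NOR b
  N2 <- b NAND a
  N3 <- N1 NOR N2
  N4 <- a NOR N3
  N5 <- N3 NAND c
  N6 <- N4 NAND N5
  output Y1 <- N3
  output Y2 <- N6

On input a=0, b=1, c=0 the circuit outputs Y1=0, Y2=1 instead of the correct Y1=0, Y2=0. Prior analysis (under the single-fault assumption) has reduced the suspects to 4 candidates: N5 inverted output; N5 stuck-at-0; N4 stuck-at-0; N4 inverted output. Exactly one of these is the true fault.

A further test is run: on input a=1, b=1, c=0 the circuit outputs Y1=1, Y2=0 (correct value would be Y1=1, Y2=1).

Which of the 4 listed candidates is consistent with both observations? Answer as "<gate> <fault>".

Evaluate each candidate on input a=1, b=1, c=0:
  N5 inverted output: N0=1, N1=0, N2=0, N3=1, N4=0, N5=0 [inverted output], N6=1 → Y1=1, Y2=1 — eliminated
  N5 stuck-at-0: N0=1, N1=0, N2=0, N3=1, N4=0, N5=0 [stuck-at-0], N6=1 → Y1=1, Y2=1 — eliminated
  N4 stuck-at-0: N0=1, N1=0, N2=0, N3=1, N4=0 [stuck-at-0], N5=1, N6=1 → Y1=1, Y2=1 — eliminated
  N4 inverted output: N0=1, N1=0, N2=0, N3=1, N4=1 [inverted output], N5=1, N6=0 → Y1=1, Y2=0 — matches
Only N4 inverted output reproduces the observed Y1=1, Y2=0.

N4 inverted output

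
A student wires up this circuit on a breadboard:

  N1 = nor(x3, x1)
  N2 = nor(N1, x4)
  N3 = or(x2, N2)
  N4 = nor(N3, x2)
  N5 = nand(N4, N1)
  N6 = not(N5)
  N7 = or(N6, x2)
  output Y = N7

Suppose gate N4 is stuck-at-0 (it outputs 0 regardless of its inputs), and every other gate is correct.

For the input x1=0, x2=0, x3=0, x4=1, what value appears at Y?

0

Propagate with N4 forced: N1=1, N2=0, N3=0, N4=0 [stuck-at-0], N5=1, N6=0, N7=0.
So Y = 0. (Without the fault it would be 1.)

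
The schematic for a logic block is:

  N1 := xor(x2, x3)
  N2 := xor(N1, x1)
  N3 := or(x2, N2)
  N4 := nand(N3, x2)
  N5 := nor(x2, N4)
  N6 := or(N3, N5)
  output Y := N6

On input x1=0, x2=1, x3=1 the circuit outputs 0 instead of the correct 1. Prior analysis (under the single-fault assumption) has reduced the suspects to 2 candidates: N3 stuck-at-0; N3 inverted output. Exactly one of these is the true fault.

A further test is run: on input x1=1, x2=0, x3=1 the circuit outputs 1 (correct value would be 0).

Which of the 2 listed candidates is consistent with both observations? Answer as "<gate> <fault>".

N3 inverted output

Evaluate each candidate on input x1=1, x2=0, x3=1:
  N3 stuck-at-0: N1=1, N2=0, N3=0 [stuck-at-0], N4=1, N5=0, N6=0 → 0 — eliminated
  N3 inverted output: N1=1, N2=0, N3=1 [inverted output], N4=1, N5=0, N6=1 → 1 — matches
Only N3 inverted output reproduces the observed 1.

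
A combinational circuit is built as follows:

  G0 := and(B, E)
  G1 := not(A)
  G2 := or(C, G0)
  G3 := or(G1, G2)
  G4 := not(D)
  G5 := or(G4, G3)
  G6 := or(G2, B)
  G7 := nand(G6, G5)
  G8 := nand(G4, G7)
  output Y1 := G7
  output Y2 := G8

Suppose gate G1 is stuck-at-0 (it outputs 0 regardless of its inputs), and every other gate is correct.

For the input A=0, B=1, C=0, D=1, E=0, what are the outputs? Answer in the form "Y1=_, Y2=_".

Y1=1, Y2=1

Propagate with G1 forced: G0=0, G1=0 [stuck-at-0], G2=0, G3=0, G4=0, G5=0, G6=1, G7=1, G8=1.
So the outputs are Y1=1, Y2=1. (Without the fault they would be Y1=0, Y2=1.)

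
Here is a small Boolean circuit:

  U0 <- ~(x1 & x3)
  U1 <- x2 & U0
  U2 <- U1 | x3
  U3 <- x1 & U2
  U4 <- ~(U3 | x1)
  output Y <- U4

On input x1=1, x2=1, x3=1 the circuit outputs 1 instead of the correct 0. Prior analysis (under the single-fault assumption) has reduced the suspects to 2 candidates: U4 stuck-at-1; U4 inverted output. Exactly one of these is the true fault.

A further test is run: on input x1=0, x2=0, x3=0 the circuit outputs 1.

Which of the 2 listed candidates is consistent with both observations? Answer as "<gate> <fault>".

Evaluate each candidate on input x1=0, x2=0, x3=0:
  U4 stuck-at-1: U0=1, U1=0, U2=0, U3=0, U4=1 [stuck-at-1] → 1 — matches
  U4 inverted output: U0=1, U1=0, U2=0, U3=0, U4=0 [inverted output] → 0 — eliminated
Only U4 stuck-at-1 reproduces the observed 1.

U4 stuck-at-1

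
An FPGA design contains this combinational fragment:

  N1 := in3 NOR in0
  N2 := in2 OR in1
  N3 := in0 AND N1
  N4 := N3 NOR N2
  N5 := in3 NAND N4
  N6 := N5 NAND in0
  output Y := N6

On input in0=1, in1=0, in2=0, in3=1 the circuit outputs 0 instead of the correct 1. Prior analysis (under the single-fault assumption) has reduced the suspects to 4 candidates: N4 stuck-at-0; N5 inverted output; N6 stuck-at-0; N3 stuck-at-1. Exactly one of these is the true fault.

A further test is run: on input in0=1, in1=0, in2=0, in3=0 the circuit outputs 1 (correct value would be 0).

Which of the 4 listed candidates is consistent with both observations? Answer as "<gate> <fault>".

Evaluate each candidate on input in0=1, in1=0, in2=0, in3=0:
  N4 stuck-at-0: N1=0, N2=0, N3=0, N4=0 [stuck-at-0], N5=1, N6=0 → 0 — eliminated
  N5 inverted output: N1=0, N2=0, N3=0, N4=1, N5=0 [inverted output], N6=1 → 1 — matches
  N6 stuck-at-0: N1=0, N2=0, N3=0, N4=1, N5=1, N6=0 [stuck-at-0] → 0 — eliminated
  N3 stuck-at-1: N1=0, N2=0, N3=1 [stuck-at-1], N4=0, N5=1, N6=0 → 0 — eliminated
Only N5 inverted output reproduces the observed 1.

N5 inverted output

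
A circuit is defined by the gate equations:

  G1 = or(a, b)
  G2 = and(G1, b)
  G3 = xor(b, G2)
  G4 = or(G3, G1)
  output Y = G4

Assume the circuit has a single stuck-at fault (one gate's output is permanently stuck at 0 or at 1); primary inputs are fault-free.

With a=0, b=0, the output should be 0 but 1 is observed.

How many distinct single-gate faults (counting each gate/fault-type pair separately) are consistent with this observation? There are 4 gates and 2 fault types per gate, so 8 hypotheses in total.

Fault-free: G1=0, G2=0, G3=0, G4=0 → 0. Observed 1.
  G1 stuck-at-0: output 0 ✗
  G1 stuck-at-1: output 1 ✓
  G2 stuck-at-0: output 0 ✗
  G2 stuck-at-1: output 1 ✓
  G3 stuck-at-0: output 0 ✗
  G3 stuck-at-1: output 1 ✓
  G4 stuck-at-0: output 0 ✗
  G4 stuck-at-1: output 1 ✓
Consistent faults: {G1 stuck-at-1, G2 stuck-at-1, G3 stuck-at-1, G4 stuck-at-1} — 4 in all.

4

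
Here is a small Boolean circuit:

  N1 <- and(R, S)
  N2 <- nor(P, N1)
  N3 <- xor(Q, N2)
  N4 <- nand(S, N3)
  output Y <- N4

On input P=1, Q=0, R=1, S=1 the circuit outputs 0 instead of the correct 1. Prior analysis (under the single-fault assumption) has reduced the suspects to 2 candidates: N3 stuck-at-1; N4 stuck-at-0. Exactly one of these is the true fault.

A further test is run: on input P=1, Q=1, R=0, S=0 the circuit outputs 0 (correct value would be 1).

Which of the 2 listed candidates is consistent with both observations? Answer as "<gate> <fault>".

N4 stuck-at-0

Evaluate each candidate on input P=1, Q=1, R=0, S=0:
  N3 stuck-at-1: N1=0, N2=0, N3=1 [stuck-at-1], N4=1 → 1 — eliminated
  N4 stuck-at-0: N1=0, N2=0, N3=1, N4=0 [stuck-at-0] → 0 — matches
Only N4 stuck-at-0 reproduces the observed 0.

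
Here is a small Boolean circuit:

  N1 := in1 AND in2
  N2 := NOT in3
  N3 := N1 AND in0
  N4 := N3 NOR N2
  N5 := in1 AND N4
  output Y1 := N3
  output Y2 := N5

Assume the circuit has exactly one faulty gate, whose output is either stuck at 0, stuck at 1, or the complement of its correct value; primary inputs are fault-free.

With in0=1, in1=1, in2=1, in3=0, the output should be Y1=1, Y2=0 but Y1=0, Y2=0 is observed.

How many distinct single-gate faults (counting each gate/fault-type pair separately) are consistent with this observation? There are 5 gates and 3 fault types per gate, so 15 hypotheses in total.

4

Fault-free: N1=1, N2=1, N3=1, N4=0, N5=0 → Y1=1, Y2=0. Observed Y1=0, Y2=0.
  N1: stuck-at-0, inverted output ✓; others ✗
  N2: none of the 3 fault types match ✗
  N3: stuck-at-0, inverted output ✓; others ✗
  N4: none of the 3 fault types match ✗
  N5: none of the 3 fault types match ✗
Consistent faults: {N1 stuck-at-0, N1 inverted output, N3 stuck-at-0, N3 inverted output} — 4 in all.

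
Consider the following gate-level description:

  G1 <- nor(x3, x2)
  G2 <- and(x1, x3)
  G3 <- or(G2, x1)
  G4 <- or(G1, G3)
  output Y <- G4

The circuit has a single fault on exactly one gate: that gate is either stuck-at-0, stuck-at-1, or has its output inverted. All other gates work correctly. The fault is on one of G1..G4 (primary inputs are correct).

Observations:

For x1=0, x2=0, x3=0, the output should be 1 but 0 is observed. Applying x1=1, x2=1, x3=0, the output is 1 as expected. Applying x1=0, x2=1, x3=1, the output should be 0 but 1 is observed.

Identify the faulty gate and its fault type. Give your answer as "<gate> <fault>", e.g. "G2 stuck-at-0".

G1 inverted output

Fault-free values for test 1 (x1=0, x2=0, x3=0): G1=1, G2=0, G3=0, G4=1, giving Y=1. Observed 0.
Test 1: faults giving observed 0 are {G1 stuck-at-0, G1 inverted output, G4 stuck-at-0, G4 inverted output}.
Test 2 (x1=1, x2=1, x3=0): fault-free G1=0, G2=0, G3=1, G4=1 → 1; observed 1. Eliminates G4 stuck-at-0, G4 inverted output.
Test 3 (x1=0, x2=1, x3=1): fault-free G1=0, G2=0, G3=0, G4=0 → 0; observed 1. Eliminates G1 stuck-at-0.
Only G1 inverted output is consistent with every test.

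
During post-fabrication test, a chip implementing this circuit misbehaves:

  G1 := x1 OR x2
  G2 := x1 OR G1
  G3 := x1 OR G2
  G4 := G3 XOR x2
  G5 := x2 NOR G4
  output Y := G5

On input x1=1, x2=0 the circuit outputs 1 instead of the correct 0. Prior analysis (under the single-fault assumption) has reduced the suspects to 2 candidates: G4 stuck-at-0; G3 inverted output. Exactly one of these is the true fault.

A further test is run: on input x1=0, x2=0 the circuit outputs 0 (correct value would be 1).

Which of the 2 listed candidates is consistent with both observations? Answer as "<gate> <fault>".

Evaluate each candidate on input x1=0, x2=0:
  G4 stuck-at-0: G1=0, G2=0, G3=0, G4=0 [stuck-at-0], G5=1 → 1 — eliminated
  G3 inverted output: G1=0, G2=0, G3=1 [inverted output], G4=1, G5=0 → 0 — matches
Only G3 inverted output reproduces the observed 0.

G3 inverted output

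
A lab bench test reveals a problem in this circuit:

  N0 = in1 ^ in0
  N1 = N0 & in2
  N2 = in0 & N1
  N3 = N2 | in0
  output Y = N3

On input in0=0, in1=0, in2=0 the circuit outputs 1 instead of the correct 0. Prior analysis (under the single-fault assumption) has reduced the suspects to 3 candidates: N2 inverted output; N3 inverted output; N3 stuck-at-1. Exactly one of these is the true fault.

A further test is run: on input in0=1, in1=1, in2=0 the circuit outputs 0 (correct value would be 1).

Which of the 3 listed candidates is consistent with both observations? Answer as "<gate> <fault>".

Evaluate each candidate on input in0=1, in1=1, in2=0:
  N2 inverted output: N0=0, N1=0, N2=1 [inverted output], N3=1 → 1 — eliminated
  N3 inverted output: N0=0, N1=0, N2=0, N3=0 [inverted output] → 0 — matches
  N3 stuck-at-1: N0=0, N1=0, N2=0, N3=1 [stuck-at-1] → 1 — eliminated
Only N3 inverted output reproduces the observed 0.

N3 inverted output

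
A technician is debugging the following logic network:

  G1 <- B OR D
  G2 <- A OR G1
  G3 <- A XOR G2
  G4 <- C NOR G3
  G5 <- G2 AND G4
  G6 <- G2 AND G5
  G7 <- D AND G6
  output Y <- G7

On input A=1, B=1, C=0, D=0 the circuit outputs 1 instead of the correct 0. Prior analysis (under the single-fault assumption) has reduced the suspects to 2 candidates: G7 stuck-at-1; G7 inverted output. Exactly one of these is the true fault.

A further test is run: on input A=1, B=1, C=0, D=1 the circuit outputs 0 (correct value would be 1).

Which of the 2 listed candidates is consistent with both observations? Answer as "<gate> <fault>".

G7 inverted output

Evaluate each candidate on input A=1, B=1, C=0, D=1:
  G7 stuck-at-1: G1=1, G2=1, G3=0, G4=1, G5=1, G6=1, G7=1 [stuck-at-1] → 1 — eliminated
  G7 inverted output: G1=1, G2=1, G3=0, G4=1, G5=1, G6=1, G7=0 [inverted output] → 0 — matches
Only G7 inverted output reproduces the observed 0.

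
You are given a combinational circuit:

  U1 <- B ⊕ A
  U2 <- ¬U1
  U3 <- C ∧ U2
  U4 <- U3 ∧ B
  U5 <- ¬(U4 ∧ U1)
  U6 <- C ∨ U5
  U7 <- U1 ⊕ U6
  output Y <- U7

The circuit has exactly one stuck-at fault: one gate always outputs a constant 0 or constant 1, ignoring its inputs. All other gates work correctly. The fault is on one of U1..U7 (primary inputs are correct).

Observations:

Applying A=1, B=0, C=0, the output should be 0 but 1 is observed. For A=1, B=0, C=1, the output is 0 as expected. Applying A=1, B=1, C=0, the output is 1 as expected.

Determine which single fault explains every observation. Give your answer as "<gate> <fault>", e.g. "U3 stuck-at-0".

U4 stuck-at-1

Fault-free values for test 1 (A=1, B=0, C=0): U1=1, U2=0, U3=0, U4=0, U5=1, U6=1, U7=0, giving Y=0. Observed 1.
Test 1: faults giving observed 1 are {U1 stuck-at-0, U4 stuck-at-1, U5 stuck-at-0, U6 stuck-at-0, U7 stuck-at-1}.
Test 2 (A=1, B=0, C=1): fault-free U1=1, U2=0, U3=0, U4=0, U5=1, U6=1, U7=0 → 0; observed 0. Eliminates U1 stuck-at-0, U6 stuck-at-0, U7 stuck-at-1.
Test 3 (A=1, B=1, C=0): fault-free U1=0, U2=1, U3=0, U4=0, U5=1, U6=1, U7=1 → 1; observed 1. Eliminates U5 stuck-at-0.
Only U4 stuck-at-1 is consistent with every test.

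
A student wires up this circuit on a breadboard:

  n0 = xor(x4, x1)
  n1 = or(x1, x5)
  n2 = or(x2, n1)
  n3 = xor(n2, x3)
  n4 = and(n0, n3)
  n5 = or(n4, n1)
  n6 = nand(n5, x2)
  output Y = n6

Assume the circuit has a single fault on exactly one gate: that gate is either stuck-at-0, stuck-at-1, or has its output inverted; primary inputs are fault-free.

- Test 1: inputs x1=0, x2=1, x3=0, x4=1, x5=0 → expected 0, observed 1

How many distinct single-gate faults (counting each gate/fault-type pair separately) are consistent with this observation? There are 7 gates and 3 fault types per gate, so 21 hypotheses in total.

Fault-free: n0=1, n1=0, n2=1, n3=1, n4=1, n5=1, n6=0 → 0. Observed 1.
  n0: stuck-at-0, inverted output ✓; others ✗
  n1: none of the 3 fault types match ✗
  n2: stuck-at-0, inverted output ✓; others ✗
  n3: stuck-at-0, inverted output ✓; others ✗
  n4: stuck-at-0, inverted output ✓; others ✗
  n5: stuck-at-0, inverted output ✓; others ✗
  n6: stuck-at-1, inverted output ✓; others ✗
Consistent faults: {n0 stuck-at-0, n0 inverted output, n2 stuck-at-0, n2 inverted output, n3 stuck-at-0, n3 inverted output, n4 stuck-at-0, n4 inverted output, n5 stuck-at-0, n5 inverted output, n6 stuck-at-1, n6 inverted output} — 12 in all.

12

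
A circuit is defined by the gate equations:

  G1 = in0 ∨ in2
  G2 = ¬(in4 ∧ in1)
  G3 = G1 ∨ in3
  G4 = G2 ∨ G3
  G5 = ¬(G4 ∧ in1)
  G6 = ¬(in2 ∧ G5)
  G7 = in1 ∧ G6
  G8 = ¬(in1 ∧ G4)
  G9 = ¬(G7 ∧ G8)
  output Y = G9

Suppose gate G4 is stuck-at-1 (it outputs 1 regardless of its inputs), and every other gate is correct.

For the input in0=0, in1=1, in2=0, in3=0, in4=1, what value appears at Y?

1

Propagate with G4 forced: G1=0, G2=0, G3=0, G4=1 [stuck-at-1], G5=0, G6=1, G7=1, G8=0, G9=1.
So Y = 1. (Without the fault it would be 0.)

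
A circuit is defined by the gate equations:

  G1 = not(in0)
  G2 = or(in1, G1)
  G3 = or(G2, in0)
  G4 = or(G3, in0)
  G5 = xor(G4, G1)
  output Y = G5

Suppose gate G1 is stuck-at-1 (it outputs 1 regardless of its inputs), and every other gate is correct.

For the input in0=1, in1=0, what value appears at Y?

0

Propagate with G1 forced: G1=1 [stuck-at-1], G2=1, G3=1, G4=1, G5=0.
So Y = 0. (Without the fault it would be 1.)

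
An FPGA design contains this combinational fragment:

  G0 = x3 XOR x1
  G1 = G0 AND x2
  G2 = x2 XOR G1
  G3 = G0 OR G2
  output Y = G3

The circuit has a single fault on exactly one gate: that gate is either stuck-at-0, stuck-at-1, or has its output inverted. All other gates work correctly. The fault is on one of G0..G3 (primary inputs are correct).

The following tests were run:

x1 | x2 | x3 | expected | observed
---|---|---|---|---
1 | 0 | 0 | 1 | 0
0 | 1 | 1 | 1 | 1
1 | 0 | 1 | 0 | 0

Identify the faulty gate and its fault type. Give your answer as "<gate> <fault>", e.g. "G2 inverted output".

Fault-free values for test 1 (x1=1, x2=0, x3=0): G0=1, G1=0, G2=0, G3=1, giving Y=1. Observed 0.
Test 1: faults giving observed 0 are {G0 stuck-at-0, G0 inverted output, G3 stuck-at-0, G3 inverted output}.
Test 2 (x1=0, x2=1, x3=1): fault-free G0=1, G1=1, G2=0, G3=1 → 1; observed 1. Eliminates G3 stuck-at-0, G3 inverted output.
Test 3 (x1=1, x2=0, x3=1): fault-free G0=0, G1=0, G2=0, G3=0 → 0; observed 0. Eliminates G0 inverted output.
Only G0 stuck-at-0 is consistent with every test.

G0 stuck-at-0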